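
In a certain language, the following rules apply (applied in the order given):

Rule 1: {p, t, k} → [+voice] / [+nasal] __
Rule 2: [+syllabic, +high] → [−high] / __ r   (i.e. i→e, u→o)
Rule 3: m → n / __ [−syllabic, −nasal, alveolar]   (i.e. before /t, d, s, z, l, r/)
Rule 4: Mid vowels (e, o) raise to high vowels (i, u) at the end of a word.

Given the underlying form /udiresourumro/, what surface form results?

uderesoorunru

Rule 1 (post-nasal voicing): no segment meets the environment; /udiresourumro/ is unchanged.
Rule 2 (pre-rhotic lowering): /i/ is a high vowel immediately before /r/, so it lowers to [e]. /u/ is a high vowel immediately before /r/, so it lowers to [o]. /udiresourumro/ → uderesoorumro.
Rule 3 (nasal place assimilation): /m/ precedes the alveolar consonant /r/, so it assimilates in place to [n]. /uderesoorumro/ → uderesoorunro.
Rule 4 (final vowel raising): /o/ is a mid vowel in word-final position, so it raises to [u]. /uderesoorunro/ → uderesoorunru.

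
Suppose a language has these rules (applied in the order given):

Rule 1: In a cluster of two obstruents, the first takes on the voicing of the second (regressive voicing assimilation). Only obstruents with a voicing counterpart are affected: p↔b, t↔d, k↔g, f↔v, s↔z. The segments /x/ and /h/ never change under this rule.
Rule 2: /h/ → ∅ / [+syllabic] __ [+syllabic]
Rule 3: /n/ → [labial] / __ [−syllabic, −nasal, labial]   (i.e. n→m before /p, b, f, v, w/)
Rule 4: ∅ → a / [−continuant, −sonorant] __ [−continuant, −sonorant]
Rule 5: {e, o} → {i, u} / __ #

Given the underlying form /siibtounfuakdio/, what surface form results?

siipatoumfuagadiu

Rule 1 (regressive voicing assimilation): /b/ precedes the voiceless obstruent /t/, so it devoices to [p] by assimilation. /k/ precedes the voiced obstruent /d/, so it voices to [g] by assimilation. /siibtounfuakdio/ → siiptounfuagdio.
Rule 2 (intervocalic h-deletion): no segment meets the environment; /siiptounfuagdio/ is unchanged.
Rule 3 (nasal place assimilation): /n/ precedes the labial consonant /f/, so it assimilates in place to [m]. /siiptounfuagdio/ → siiptoumfuagdio.
Rule 4 (stop-cluster a-epenthesis): /p/ and /t/ form a stop–stop cluster, so [a] is inserted between them. /g/ and /d/ form a stop–stop cluster, so [a] is inserted between them. /siiptoumfuagdio/ → siipatoumfuagadio.
Rule 5 (final vowel raising): /o/ is a mid vowel in word-final position, so it raises to [u]. /siipatoumfuagadio/ → siipatoumfuagadiu.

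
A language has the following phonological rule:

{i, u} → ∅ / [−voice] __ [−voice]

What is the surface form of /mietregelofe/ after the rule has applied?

No segment of /mietregelofe/ meets the structural description of the rule, so the form surfaces unchanged.

mietregelofe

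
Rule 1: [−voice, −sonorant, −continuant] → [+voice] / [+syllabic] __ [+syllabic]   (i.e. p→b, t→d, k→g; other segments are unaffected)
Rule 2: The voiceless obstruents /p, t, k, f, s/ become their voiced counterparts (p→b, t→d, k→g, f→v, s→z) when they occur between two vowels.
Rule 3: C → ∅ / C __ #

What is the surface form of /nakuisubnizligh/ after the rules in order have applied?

Rule 1 (intervocalic voicing): /k/ is a voiceless stop between vowels /a/ and /u/, so it voices to [g]. /nakuisubnizligh/ → naguisubnizligh.
Rule 2 (intervocalic voicing): /s/ is a voiceless obstruent between vowels /i/ and /u/, so it voices to [z]. /naguisubnizligh/ → naguizubnizligh.
Rule 3 (final cluster simplification): /h/ is the second consonant of a word-final cluster /gh/, so it deletes. /naguizubnizligh/ → naguizubnizlig.

naguizubnizlig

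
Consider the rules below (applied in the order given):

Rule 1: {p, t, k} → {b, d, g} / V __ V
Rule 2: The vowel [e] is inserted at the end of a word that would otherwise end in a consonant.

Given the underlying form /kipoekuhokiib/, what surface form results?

Rule 1 (intervocalic voicing): /p/ is a voiceless stop between vowels /i/ and /o/, so it voices to [b]. /k/ is a voiceless stop between vowels /e/ and /u/, so it voices to [g]. /k/ is a voiceless stop between vowels /o/ and /i/, so it voices to [g]. /kipoekuhokiib/ → kiboeguhogiib.
Rule 2 (final e-epenthesis): the form ends in the consonant /b/, so [e] is inserted word-finally. /kiboeguhogiib/ → kiboeguhogiibe.

kiboeguhogiibe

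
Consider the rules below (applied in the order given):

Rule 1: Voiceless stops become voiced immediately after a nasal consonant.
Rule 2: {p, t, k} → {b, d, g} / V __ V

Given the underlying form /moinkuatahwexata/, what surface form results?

Rule 1 (post-nasal voicing): /k/ is a voiceless stop immediately after the nasal /n/, so it voices to [g]. /moinkuatahwexata/ → moinguatahwexata.
Rule 2 (intervocalic voicing): /t/ is a voiceless stop between vowels /a/ and /a/, so it voices to [d]. /t/ is a voiceless stop between vowels /a/ and /a/, so it voices to [d]. /moinguatahwexata/ → moinguadahwexada.

moinguadahwexada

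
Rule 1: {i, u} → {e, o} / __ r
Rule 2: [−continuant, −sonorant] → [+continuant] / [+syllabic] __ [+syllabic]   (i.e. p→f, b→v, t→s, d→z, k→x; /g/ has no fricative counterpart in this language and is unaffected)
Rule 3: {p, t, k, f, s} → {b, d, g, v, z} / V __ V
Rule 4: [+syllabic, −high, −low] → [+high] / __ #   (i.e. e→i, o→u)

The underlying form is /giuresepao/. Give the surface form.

Rule 1 (pre-rhotic lowering): /u/ is a high vowel immediately before /r/, so it lowers to [o]. /giuresepao/ → gioresepao.
Rule 2 (intervocalic spirantization): /p/ is a stop between vowels /e/ and /a/, so it spirantizes to the fricative [f]. /gioresepao/ → gioresefao.
Rule 3 (intervocalic voicing): /s/ is a voiceless obstruent between vowels /e/ and /e/, so it voices to [z]. /f/ is a voiceless obstruent between vowels /e/ and /a/, so it voices to [v]. /gioresefao/ → giorezevao.
Rule 4 (final vowel raising): /o/ is a mid vowel in word-final position, so it raises to [u]. /giorezevao/ → giorezevau.

giorezevau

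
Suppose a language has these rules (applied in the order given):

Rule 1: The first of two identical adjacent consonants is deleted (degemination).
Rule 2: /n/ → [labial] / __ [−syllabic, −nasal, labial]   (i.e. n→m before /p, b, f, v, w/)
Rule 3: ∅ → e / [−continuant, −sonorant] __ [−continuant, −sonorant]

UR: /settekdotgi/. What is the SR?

setekedotegi

Rule 1 (degemination): /tt/ is a geminate; the first /t/ deletes. /settekdotgi/ → setekdotgi.
Rule 2 (nasal place assimilation): no segment meets the environment; /setekdotgi/ is unchanged.
Rule 3 (stop-cluster e-epenthesis): /k/ and /d/ form a stop–stop cluster, so [e] is inserted between them. /t/ and /g/ form a stop–stop cluster, so [e] is inserted between them. /setekdotgi/ → setekedotegi.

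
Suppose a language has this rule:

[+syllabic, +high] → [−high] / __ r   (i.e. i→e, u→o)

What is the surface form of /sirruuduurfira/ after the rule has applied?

serruuduorfera

/i/ is a high vowel immediately before /r/, so it lowers to [e].
/u/ is a high vowel immediately before /r/, so it lowers to [o].
/i/ is a high vowel immediately before /r/, so it lowers to [e].
Surface form: [serruuduorfera].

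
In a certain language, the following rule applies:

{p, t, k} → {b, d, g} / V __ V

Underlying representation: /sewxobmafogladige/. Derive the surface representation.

sewxobmafogladige

No segment of /sewxobmafogladige/ meets the structural description of the rule, so the form surfaces unchanged.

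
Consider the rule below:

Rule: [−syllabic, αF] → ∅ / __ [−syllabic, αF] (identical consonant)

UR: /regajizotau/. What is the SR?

regajizotau

No segment of /regajizotau/ meets the structural description of the rule, so the form surfaces unchanged.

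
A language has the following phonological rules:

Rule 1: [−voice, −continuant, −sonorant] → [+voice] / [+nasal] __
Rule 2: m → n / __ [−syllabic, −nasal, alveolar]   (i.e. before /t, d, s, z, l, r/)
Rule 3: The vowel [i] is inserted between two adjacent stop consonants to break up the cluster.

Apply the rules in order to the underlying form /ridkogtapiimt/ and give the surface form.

Rule 1 (post-nasal voicing): /t/ is a voiceless stop immediately after the nasal /m/, so it voices to [d]. /ridkogtapiimt/ → ridkogtapiimd.
Rule 2 (nasal place assimilation): /m/ precedes the alveolar consonant /d/, so it assimilates in place to [n]. /ridkogtapiimd/ → ridkogtapiind.
Rule 3 (stop-cluster i-epenthesis): /d/ and /k/ form a stop–stop cluster, so [i] is inserted between them. /g/ and /t/ form a stop–stop cluster, so [i] is inserted between them. /ridkogtapiind/ → ridikogitapiind.

ridikogitapiind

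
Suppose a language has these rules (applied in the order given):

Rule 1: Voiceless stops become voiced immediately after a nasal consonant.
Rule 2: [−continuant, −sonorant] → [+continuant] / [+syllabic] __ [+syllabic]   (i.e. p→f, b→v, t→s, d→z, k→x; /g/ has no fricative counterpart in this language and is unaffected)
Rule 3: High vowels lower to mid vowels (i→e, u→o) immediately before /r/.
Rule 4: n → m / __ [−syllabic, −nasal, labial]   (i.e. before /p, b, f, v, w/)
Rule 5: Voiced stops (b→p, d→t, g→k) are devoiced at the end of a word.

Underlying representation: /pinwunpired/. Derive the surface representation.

Rule 1 (post-nasal voicing): /p/ is a voiceless stop immediately after the nasal /n/, so it voices to [b]. /pinwunpired/ → pinwunbired.
Rule 2 (intervocalic spirantization): no segment meets the environment; /pinwunbired/ is unchanged.
Rule 3 (pre-rhotic lowering): /i/ is a high vowel immediately before /r/, so it lowers to [e]. /pinwunbired/ → pinwunbered.
Rule 4 (nasal place assimilation): /n/ precedes the labial consonant /w/, so it assimilates in place to [m]. /n/ precedes the labial consonant /b/, so it assimilates in place to [m]. /pinwunbered/ → pimwumbered.
Rule 5 (final devoicing): /d/ is a voiced stop in word-final position, so it devoices to [t]. /pimwumbered/ → pimwumberet.

pimwumberet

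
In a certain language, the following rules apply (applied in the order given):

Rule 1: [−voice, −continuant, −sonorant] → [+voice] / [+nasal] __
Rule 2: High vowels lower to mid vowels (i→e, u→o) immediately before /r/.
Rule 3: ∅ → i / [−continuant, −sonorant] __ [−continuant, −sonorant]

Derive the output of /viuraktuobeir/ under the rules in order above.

viorakituobeer

Rule 1 (post-nasal voicing): no segment meets the environment; /viuraktuobeir/ is unchanged.
Rule 2 (pre-rhotic lowering): /u/ is a high vowel immediately before /r/, so it lowers to [o]. /i/ is a high vowel immediately before /r/, so it lowers to [e]. /viuraktuobeir/ → vioraktuobeer.
Rule 3 (stop-cluster i-epenthesis): /k/ and /t/ form a stop–stop cluster, so [i] is inserted between them. /vioraktuobeer/ → viorakituobeer.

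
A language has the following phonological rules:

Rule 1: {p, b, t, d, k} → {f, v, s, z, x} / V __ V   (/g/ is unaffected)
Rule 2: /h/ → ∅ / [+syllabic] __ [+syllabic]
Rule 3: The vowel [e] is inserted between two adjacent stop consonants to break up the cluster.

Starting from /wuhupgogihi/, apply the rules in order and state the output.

wuupegogii

Rule 1 (intervocalic spirantization): no segment meets the environment; /wuhupgogihi/ is unchanged.
Rule 2 (intervocalic h-deletion): /h/ occurs between vowels /u/ and /u/, so it deletes. /h/ occurs between vowels /i/ and /i/, so it deletes. /wuhupgogihi/ → wuupgogii.
Rule 3 (stop-cluster e-epenthesis): /p/ and /g/ form a stop–stop cluster, so [e] is inserted between them. /wuupgogii/ → wuupegogii.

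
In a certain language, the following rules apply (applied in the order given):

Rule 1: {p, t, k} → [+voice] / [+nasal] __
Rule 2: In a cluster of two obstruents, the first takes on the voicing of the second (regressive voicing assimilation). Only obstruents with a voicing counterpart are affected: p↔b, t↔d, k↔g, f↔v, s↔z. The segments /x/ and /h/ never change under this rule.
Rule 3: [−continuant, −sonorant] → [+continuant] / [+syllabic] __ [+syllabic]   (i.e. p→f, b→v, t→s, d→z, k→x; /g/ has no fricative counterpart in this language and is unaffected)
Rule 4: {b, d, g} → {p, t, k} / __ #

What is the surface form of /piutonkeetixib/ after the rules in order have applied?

Rule 1 (post-nasal voicing): /k/ is a voiceless stop immediately after the nasal /n/, so it voices to [g]. /piutonkeetixib/ → piutongeetixib.
Rule 2 (regressive voicing assimilation): no segment meets the environment; /piutongeetixib/ is unchanged.
Rule 3 (intervocalic spirantization): /t/ is a stop between vowels /u/ and /o/, so it spirantizes to the fricative [s]. /t/ is a stop between vowels /e/ and /i/, so it spirantizes to the fricative [s]. /piutongeetixib/ → piusongeesixib.
Rule 4 (final devoicing): /b/ is a voiced stop in word-final position, so it devoices to [p]. /piusongeesixib/ → piusongeesixip.

piusongeesixip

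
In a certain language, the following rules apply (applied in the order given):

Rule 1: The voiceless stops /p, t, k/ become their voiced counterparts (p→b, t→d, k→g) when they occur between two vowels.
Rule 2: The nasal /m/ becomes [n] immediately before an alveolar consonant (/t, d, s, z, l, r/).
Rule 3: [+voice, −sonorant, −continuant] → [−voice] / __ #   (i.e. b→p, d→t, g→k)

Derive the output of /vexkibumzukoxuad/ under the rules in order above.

vexkibunzugoxuat

Rule 1 (intervocalic voicing): /k/ is a voiceless stop between vowels /u/ and /o/, so it voices to [g]. /vexkibumzukoxuad/ → vexkibumzugoxuad.
Rule 2 (nasal place assimilation): /m/ precedes the alveolar consonant /z/, so it assimilates in place to [n]. /vexkibumzugoxuad/ → vexkibunzugoxuad.
Rule 3 (final devoicing): /d/ is a voiced stop in word-final position, so it devoices to [t]. /vexkibunzugoxuad/ → vexkibunzugoxuat.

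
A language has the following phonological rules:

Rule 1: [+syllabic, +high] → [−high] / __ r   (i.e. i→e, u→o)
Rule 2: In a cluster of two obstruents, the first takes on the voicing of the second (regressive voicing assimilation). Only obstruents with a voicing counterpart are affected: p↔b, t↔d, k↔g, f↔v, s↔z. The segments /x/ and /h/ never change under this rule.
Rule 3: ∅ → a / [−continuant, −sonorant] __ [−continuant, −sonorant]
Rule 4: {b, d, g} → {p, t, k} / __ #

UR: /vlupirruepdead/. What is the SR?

Rule 1 (pre-rhotic lowering): /i/ is a high vowel immediately before /r/, so it lowers to [e]. /vlupirruepdead/ → vluperruepdead.
Rule 2 (regressive voicing assimilation): /p/ precedes the voiced obstruent /d/, so it voices to [b] by assimilation. /vluperruepdead/ → vluperruebdead.
Rule 3 (stop-cluster a-epenthesis): /b/ and /d/ form a stop–stop cluster, so [a] is inserted between them. /vluperruebdead/ → vluperruebadead.
Rule 4 (final devoicing): /d/ is a voiced stop in word-final position, so it devoices to [t]. /vluperruebadead/ → vluperruebadeat.

vluperruebadeat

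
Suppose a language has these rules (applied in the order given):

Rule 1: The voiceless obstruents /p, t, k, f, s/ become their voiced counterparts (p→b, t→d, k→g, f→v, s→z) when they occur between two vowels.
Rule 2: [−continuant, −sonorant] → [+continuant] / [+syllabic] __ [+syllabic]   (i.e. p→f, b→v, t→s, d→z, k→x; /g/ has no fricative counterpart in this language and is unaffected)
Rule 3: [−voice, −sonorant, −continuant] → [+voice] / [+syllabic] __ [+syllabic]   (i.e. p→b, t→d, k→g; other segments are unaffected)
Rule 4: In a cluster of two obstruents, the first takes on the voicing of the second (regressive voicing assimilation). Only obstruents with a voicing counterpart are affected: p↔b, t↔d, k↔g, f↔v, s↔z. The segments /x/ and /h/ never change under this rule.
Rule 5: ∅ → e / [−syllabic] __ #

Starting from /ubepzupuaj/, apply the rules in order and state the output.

uvebzuvuaje

Rule 1 (intervocalic voicing): /p/ is a voiceless obstruent between vowels /u/ and /u/, so it voices to [b]. /ubepzupuaj/ → ubepzubuaj.
Rule 2 (intervocalic spirantization): /b/ is a stop between vowels /u/ and /e/, so it spirantizes to the fricative [v]. /b/ is a stop between vowels /u/ and /u/, so it spirantizes to the fricative [v]. /ubepzubuaj/ → uvepzuvuaj.
Rule 3 (intervocalic voicing): no segment meets the environment; /uvepzuvuaj/ is unchanged.
Rule 4 (regressive voicing assimilation): /p/ precedes the voiced obstruent /z/, so it voices to [b] by assimilation. /uvepzuvuaj/ → uvebzuvuaj.
Rule 5 (final e-epenthesis): the form ends in the consonant /j/, so [e] is inserted word-finally. /uvebzuvuaj/ → uvebzuvuaje.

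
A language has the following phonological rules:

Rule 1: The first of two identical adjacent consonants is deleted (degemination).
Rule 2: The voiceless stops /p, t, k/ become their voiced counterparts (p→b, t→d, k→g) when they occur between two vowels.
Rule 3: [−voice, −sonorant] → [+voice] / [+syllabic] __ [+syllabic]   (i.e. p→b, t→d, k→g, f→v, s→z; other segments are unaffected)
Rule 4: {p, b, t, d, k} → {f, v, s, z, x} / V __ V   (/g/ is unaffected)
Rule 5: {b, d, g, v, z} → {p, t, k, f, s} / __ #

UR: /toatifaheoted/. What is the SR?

Rule 1 (degemination): no segment meets the environment; /toatifaheoted/ is unchanged.
Rule 2 (intervocalic voicing): /t/ is a voiceless stop between vowels /a/ and /i/, so it voices to [d]. /t/ is a voiceless stop between vowels /o/ and /e/, so it voices to [d]. /toatifaheoted/ → toadifaheoded.
Rule 3 (intervocalic voicing): /f/ is a voiceless obstruent between vowels /i/ and /a/, so it voices to [v]. /toadifaheoded/ → toadivaheoded.
Rule 4 (intervocalic spirantization): /d/ is a stop between vowels /a/ and /i/, so it spirantizes to the fricative [z]. /d/ is a stop between vowels /o/ and /e/, so it spirantizes to the fricative [z]. /toadivaheoded/ → toazivaheozed.
Rule 5 (final devoicing): /d/ is a voiced obstruent in word-final position, so it devoices to [t]. /toazivaheozed/ → toazivaheozet.

toazivaheozet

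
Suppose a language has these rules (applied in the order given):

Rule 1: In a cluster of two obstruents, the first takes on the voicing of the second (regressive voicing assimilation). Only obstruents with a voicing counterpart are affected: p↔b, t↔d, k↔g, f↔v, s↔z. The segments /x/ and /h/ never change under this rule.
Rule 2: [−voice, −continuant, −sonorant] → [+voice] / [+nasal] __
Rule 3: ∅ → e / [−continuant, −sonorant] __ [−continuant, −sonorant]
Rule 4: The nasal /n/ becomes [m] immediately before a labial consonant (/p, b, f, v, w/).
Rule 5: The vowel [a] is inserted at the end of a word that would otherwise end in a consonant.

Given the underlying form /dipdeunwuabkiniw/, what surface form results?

dibedeumwuapekiniwa

Rule 1 (regressive voicing assimilation): /p/ precedes the voiced obstruent /d/, so it voices to [b] by assimilation. /b/ precedes the voiceless obstruent /k/, so it devoices to [p] by assimilation. /dipdeunwuabkiniw/ → dibdeunwuapkiniw.
Rule 2 (post-nasal voicing): no segment meets the environment; /dibdeunwuapkiniw/ is unchanged.
Rule 3 (stop-cluster e-epenthesis): /b/ and /d/ form a stop–stop cluster, so [e] is inserted between them. /p/ and /k/ form a stop–stop cluster, so [e] is inserted between them. /dibdeunwuapkiniw/ → dibedeunwuapekiniw.
Rule 4 (nasal place assimilation): /n/ precedes the labial consonant /w/, so it assimilates in place to [m]. /dibedeunwuapekiniw/ → dibedeumwuapekiniw.
Rule 5 (final a-epenthesis): the form ends in the consonant /w/, so [a] is inserted word-finally. /dibedeumwuapekiniw/ → dibedeumwuapekiniwa.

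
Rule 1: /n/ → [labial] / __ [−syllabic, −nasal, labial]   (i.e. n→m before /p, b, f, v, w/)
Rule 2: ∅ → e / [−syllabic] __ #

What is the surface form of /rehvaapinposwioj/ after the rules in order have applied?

Rule 1 (nasal place assimilation): /n/ precedes the labial consonant /p/, so it assimilates in place to [m]. /rehvaapinposwioj/ → rehvaapimposwioj.
Rule 2 (final e-epenthesis): the form ends in the consonant /j/, so [e] is inserted word-finally. /rehvaapimposwioj/ → rehvaapimposwioje.

rehvaapimposwioje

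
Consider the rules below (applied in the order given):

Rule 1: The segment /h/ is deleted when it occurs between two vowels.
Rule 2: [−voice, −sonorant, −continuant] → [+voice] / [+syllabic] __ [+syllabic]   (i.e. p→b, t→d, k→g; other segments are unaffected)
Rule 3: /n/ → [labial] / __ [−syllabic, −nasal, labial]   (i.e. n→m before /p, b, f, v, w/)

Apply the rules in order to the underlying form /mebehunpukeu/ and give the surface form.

Rule 1 (intervocalic h-deletion): /h/ occurs between vowels /e/ and /u/, so it deletes. /mebehunpukeu/ → mebeunpukeu.
Rule 2 (intervocalic voicing): /k/ is a voiceless stop between vowels /u/ and /e/, so it voices to [g]. /mebeunpukeu/ → mebeunpugeu.
Rule 3 (nasal place assimilation): /n/ precedes the labial consonant /p/, so it assimilates in place to [m]. /mebeunpugeu/ → mebeumpugeu.

mebeumpugeu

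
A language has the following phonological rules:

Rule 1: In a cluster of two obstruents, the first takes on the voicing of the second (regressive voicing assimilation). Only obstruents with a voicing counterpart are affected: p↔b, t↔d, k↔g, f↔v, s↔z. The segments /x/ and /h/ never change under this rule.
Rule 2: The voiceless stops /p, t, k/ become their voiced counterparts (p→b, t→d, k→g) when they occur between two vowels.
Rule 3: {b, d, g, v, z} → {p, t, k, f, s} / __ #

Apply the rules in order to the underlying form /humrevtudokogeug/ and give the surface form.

Rule 1 (regressive voicing assimilation): /v/ precedes the voiceless obstruent /t/, so it devoices to [f] by assimilation. /humrevtudokogeug/ → humreftudokogeug.
Rule 2 (intervocalic voicing): /k/ is a voiceless stop between vowels /o/ and /o/, so it voices to [g]. /humreftudokogeug/ → humreftudogogeug.
Rule 3 (final devoicing): /g/ is a voiced obstruent in word-final position, so it devoices to [k]. /humreftudogogeug/ → humreftudogogeuk.

humreftudogogeuk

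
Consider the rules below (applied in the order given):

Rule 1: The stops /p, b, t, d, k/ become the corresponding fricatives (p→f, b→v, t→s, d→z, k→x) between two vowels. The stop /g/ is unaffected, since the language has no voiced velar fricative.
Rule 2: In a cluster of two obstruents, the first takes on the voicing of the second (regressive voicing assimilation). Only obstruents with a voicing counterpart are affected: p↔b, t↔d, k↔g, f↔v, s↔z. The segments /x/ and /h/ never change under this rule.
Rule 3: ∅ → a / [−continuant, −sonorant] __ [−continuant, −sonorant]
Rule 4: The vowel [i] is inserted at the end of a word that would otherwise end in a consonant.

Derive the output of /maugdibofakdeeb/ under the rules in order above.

maugadivofagadeebi

Rule 1 (intervocalic spirantization): /b/ is a stop between vowels /i/ and /o/, so it spirantizes to the fricative [v]. /maugdibofakdeeb/ → maugdivofakdeeb.
Rule 2 (regressive voicing assimilation): /k/ precedes the voiced obstruent /d/, so it voices to [g] by assimilation. /maugdivofakdeeb/ → maugdivofagdeeb.
Rule 3 (stop-cluster a-epenthesis): /g/ and /d/ form a stop–stop cluster, so [a] is inserted between them. /g/ and /d/ form a stop–stop cluster, so [a] is inserted between them. /maugdivofagdeeb/ → maugadivofagadeeb.
Rule 4 (final i-epenthesis): the form ends in the consonant /b/, so [i] is inserted word-finally. /maugadivofagadeeb/ → maugadivofagadeebi.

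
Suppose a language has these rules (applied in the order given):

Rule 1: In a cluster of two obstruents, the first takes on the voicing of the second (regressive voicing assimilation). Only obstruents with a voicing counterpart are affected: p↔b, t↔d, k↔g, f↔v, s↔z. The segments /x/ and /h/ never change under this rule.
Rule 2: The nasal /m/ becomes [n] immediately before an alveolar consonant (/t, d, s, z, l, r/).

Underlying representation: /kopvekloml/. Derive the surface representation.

Rule 1 (regressive voicing assimilation): /p/ precedes the voiced obstruent /v/, so it voices to [b] by assimilation. /kopvekloml/ → kobvekloml.
Rule 2 (nasal place assimilation): /m/ precedes the alveolar consonant /l/, so it assimilates in place to [n]. /kobvekloml/ → kobveklonl.

kobveklonl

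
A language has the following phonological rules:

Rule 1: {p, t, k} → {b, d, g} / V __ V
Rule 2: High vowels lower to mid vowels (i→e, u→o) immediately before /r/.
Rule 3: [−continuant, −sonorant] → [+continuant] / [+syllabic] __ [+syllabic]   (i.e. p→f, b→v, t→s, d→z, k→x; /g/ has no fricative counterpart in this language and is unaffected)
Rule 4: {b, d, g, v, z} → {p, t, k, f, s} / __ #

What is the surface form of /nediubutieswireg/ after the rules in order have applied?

Rule 1 (intervocalic voicing): /t/ is a voiceless stop between vowels /u/ and /i/, so it voices to [d]. /nediubutieswireg/ → nediubudieswireg.
Rule 2 (pre-rhotic lowering): /i/ is a high vowel immediately before /r/, so it lowers to [e]. /nediubudieswireg/ → nediubudieswereg.
Rule 3 (intervocalic spirantization): /d/ is a stop between vowels /e/ and /i/, so it spirantizes to the fricative [z]. /b/ is a stop between vowels /u/ and /u/, so it spirantizes to the fricative [v]. /d/ is a stop between vowels /u/ and /i/, so it spirantizes to the fricative [z]. /nediubudieswereg/ → neziuvuzieswereg.
Rule 4 (final devoicing): /g/ is a voiced obstruent in word-final position, so it devoices to [k]. /neziuvuzieswereg/ → neziuvuzieswerek.

neziuvuzieswerek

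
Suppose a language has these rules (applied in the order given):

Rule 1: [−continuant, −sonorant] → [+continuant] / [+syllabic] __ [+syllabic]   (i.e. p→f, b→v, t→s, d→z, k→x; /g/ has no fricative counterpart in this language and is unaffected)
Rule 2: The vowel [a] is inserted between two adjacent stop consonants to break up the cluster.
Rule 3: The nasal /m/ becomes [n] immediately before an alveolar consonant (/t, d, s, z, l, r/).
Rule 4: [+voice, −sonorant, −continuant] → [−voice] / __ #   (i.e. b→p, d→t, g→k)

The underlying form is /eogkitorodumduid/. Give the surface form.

Rule 1 (intervocalic spirantization): /t/ is a stop between vowels /i/ and /o/, so it spirantizes to the fricative [s]. /d/ is a stop between vowels /o/ and /u/, so it spirantizes to the fricative [z]. /eogkitorodumduid/ → eogkisorozumduid.
Rule 2 (stop-cluster a-epenthesis): /g/ and /k/ form a stop–stop cluster, so [a] is inserted between them. /eogkisorozumduid/ → eogakisorozumduid.
Rule 3 (nasal place assimilation): /m/ precedes the alveolar consonant /d/, so it assimilates in place to [n]. /eogakisorozumduid/ → eogakisorozunduid.
Rule 4 (final devoicing): /d/ is a voiced stop in word-final position, so it devoices to [t]. /eogakisorozunduid/ → eogakisorozunduit.

eogakisorozunduit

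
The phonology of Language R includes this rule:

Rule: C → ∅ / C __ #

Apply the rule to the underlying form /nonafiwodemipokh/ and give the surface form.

nonafiwodemipok

/h/ is the second consonant of a word-final cluster /kh/, so it deletes.
The other instances of /n/, /f/, /w/, /d/, /m/, /p/, /k/ do not occur in the required environment and remain unchanged.
Surface form: [nonafiwodemipok].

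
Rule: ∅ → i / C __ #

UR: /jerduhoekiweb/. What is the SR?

jerduhoekiwebi

the form ends in the consonant /b/, so [i] is inserted word-finally.
Surface form: [jerduhoekiwebi].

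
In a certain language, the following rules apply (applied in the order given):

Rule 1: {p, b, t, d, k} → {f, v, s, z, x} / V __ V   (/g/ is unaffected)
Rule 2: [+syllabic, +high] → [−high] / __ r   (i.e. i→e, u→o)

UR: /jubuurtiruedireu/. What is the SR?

Rule 1 (intervocalic spirantization): /b/ is a stop between vowels /u/ and /u/, so it spirantizes to the fricative [v]. /d/ is a stop between vowels /e/ and /i/, so it spirantizes to the fricative [z]. /jubuurtiruedireu/ → juvuurtiruezireu.
Rule 2 (pre-rhotic lowering): /u/ is a high vowel immediately before /r/, so it lowers to [o]. /i/ is a high vowel immediately before /r/, so it lowers to [e]. /i/ is a high vowel immediately before /r/, so it lowers to [e]. /juvuurtiruezireu/ → juvuorteruezereu.

juvuorteruezereu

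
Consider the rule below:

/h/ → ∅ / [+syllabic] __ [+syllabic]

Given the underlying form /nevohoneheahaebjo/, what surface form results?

/h/ occurs between vowels /o/ and /o/, so it deletes.
/h/ occurs between vowels /e/ and /e/, so it deletes.
/h/ occurs between vowels /a/ and /a/, so it deletes.
Surface form: [nevooneeaaebjo].

nevooneeaaebjo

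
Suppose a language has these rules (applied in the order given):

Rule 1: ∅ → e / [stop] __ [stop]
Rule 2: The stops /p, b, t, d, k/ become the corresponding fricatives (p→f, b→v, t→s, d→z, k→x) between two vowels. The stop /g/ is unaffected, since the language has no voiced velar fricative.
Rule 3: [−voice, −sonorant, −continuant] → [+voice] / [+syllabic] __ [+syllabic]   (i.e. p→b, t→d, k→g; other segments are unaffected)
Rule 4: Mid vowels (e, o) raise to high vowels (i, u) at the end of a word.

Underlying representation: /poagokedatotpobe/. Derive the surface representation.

poagoxezasosefovi

Rule 1 (stop-cluster e-epenthesis): /t/ and /p/ form a stop–stop cluster, so [e] is inserted between them. /poagokedatotpobe/ → poagokedatotepobe.
Rule 2 (intervocalic spirantization): /k/ is a stop between vowels /o/ and /e/, so it spirantizes to the fricative [x]. /d/ is a stop between vowels /e/ and /a/, so it spirantizes to the fricative [z]. /t/ is a stop between vowels /a/ and /o/, so it spirantizes to the fricative [s]. /t/ is a stop between vowels /o/ and /e/, so it spirantizes to the fricative [s]. /p/ is a stop between vowels /e/ and /o/, so it spirantizes to the fricative [f]. /b/ is a stop between vowels /o/ and /e/, so it spirantizes to the fricative [v]. /poagokedatotepobe/ → poagoxezasosefove.
Rule 3 (intervocalic voicing): no segment meets the environment; /poagoxezasosefove/ is unchanged.
Rule 4 (final vowel raising): /e/ is a mid vowel in word-final position, so it raises to [i]. /poagoxezasosefove/ → poagoxezasosefovi.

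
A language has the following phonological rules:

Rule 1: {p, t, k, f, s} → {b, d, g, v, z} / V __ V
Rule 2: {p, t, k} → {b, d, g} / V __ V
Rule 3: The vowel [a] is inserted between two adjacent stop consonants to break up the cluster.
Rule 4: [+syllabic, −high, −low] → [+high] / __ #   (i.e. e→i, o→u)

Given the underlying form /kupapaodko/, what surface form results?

kubabaodaku

Rule 1 (intervocalic voicing): /p/ is a voiceless obstruent between vowels /u/ and /a/, so it voices to [b]. /p/ is a voiceless obstruent between vowels /a/ and /a/, so it voices to [b]. /kupapaodko/ → kubabaodko.
Rule 2 (intervocalic voicing): no segment meets the environment; /kubabaodko/ is unchanged.
Rule 3 (stop-cluster a-epenthesis): /d/ and /k/ form a stop–stop cluster, so [a] is inserted between them. /kubabaodko/ → kubabaodako.
Rule 4 (final vowel raising): /o/ is a mid vowel in word-final position, so it raises to [u]. /kubabaodako/ → kubabaodaku.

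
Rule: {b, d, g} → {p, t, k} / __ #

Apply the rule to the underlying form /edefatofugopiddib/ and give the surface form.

edefatofugopiddip

/b/ is a voiced stop in word-final position, so it devoices to [p].
The other instances of /d/, /g/ do not occur in the required environment and remain unchanged.
Surface form: [edefatofugopiddip].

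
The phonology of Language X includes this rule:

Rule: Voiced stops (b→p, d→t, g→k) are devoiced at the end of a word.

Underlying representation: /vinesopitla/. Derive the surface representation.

No segment of /vinesopitla/ meets the structural description of the rule, so the form surfaces unchanged.

vinesopitla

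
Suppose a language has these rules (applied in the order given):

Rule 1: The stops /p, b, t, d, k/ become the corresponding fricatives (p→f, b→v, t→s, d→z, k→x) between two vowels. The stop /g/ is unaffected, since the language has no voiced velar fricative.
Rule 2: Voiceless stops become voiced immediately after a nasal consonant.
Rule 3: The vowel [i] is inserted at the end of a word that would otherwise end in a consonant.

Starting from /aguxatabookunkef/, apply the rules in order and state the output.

Rule 1 (intervocalic spirantization): /t/ is a stop between vowels /a/ and /a/, so it spirantizes to the fricative [s]. /b/ is a stop between vowels /a/ and /o/, so it spirantizes to the fricative [v]. /k/ is a stop between vowels /o/ and /u/, so it spirantizes to the fricative [x]. /aguxatabookunkef/ → aguxasavooxunkef.
Rule 2 (post-nasal voicing): /k/ is a voiceless stop immediately after the nasal /n/, so it voices to [g]. /aguxasavooxunkef/ → aguxasavooxungef.
Rule 3 (final i-epenthesis): the form ends in the consonant /f/, so [i] is inserted word-finally. /aguxasavooxungef/ → aguxasavooxungefi.

aguxasavooxungefi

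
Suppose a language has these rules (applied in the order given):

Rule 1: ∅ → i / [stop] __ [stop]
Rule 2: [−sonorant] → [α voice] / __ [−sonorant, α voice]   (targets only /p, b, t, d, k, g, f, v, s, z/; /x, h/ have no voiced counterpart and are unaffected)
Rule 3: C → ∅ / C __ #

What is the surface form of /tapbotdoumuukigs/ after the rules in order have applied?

tapibotidoumuukik

Rule 1 (stop-cluster i-epenthesis): /p/ and /b/ form a stop–stop cluster, so [i] is inserted between them. /t/ and /d/ form a stop–stop cluster, so [i] is inserted between them. /tapbotdoumuukigs/ → tapibotidoumuukigs.
Rule 2 (regressive voicing assimilation): /g/ precedes the voiceless obstruent /s/, so it devoices to [k] by assimilation. /tapibotidoumuukigs/ → tapibotidoumuukiks.
Rule 3 (final cluster simplification): /s/ is the second consonant of a word-final cluster /ks/, so it deletes. /tapibotidoumuukiks/ → tapibotidoumuukik.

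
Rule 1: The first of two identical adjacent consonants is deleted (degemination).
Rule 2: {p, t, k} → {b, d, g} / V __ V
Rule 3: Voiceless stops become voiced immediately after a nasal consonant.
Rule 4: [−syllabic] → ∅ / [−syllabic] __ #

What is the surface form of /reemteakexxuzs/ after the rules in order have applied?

Rule 1 (degemination): /xx/ is a geminate; the first /x/ deletes. /reemteakexxuzs/ → reemteakexuzs.
Rule 2 (intervocalic voicing): /k/ is a voiceless stop between vowels /a/ and /e/, so it voices to [g]. /reemteakexuzs/ → reemteagexuzs.
Rule 3 (post-nasal voicing): /t/ is a voiceless stop immediately after the nasal /m/, so it voices to [d]. /reemteagexuzs/ → reemdeagexuzs.
Rule 4 (final cluster simplification): /s/ is the second consonant of a word-final cluster /zs/, so it deletes. /reemdeagexuzs/ → reemdeagexuz.

reemdeagexuz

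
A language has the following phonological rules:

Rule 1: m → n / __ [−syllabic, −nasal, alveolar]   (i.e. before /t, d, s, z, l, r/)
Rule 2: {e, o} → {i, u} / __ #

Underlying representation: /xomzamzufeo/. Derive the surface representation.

xonzanzufeu

Rule 1 (nasal place assimilation): /m/ precedes the alveolar consonant /z/, so it assimilates in place to [n]. /m/ precedes the alveolar consonant /z/, so it assimilates in place to [n]. /xomzamzufeo/ → xonzanzufeo.
Rule 2 (final vowel raising): /o/ is a mid vowel in word-final position, so it raises to [u]. /xonzanzufeo/ → xonzanzufeu.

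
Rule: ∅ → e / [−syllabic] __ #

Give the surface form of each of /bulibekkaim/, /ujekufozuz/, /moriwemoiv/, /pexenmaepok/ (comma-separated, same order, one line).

bulibekkaime, ujekufozuze, moriwemoive, pexenmaepoke

/bulibekkaim/: the form ends in the consonant /m/, so [e] is inserted word-finally. → [bulibekkaime].
/ujekufozuz/: the form ends in the consonant /z/, so [e] is inserted word-finally. → [ujekufozuze].
/moriwemoiv/: the form ends in the consonant /v/, so [e] is inserted word-finally. → [moriwemoive].
/pexenmaepok/: the form ends in the consonant /k/, so [e] is inserted word-finally. → [pexenmaepoke].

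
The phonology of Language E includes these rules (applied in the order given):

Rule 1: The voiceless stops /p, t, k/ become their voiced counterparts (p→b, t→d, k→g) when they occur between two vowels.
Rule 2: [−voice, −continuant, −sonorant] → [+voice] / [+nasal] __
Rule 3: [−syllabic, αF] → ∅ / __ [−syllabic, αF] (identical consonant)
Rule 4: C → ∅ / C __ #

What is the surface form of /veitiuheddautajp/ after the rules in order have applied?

Rule 1 (intervocalic voicing): /t/ is a voiceless stop between vowels /i/ and /i/, so it voices to [d]. /t/ is a voiceless stop between vowels /u/ and /a/, so it voices to [d]. /veitiuheddautajp/ → veidiuheddaudajp.
Rule 2 (post-nasal voicing): no segment meets the environment; /veidiuheddaudajp/ is unchanged.
Rule 3 (degemination): /dd/ is a geminate; the first /d/ deletes. /veidiuheddaudajp/ → veidiuhedaudajp.
Rule 4 (final cluster simplification): /p/ is the second consonant of a word-final cluster /jp/, so it deletes. /veidiuhedaudajp/ → veidiuhedaudaj.

veidiuhedaudaj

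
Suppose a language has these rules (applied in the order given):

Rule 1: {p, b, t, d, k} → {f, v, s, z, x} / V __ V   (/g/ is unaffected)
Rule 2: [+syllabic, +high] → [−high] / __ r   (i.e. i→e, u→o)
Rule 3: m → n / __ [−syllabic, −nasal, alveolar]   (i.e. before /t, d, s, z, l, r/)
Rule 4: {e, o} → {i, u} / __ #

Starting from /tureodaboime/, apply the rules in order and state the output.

toreozavoimi

Rule 1 (intervocalic spirantization): /d/ is a stop between vowels /o/ and /a/, so it spirantizes to the fricative [z]. /b/ is a stop between vowels /a/ and /o/, so it spirantizes to the fricative [v]. /tureodaboime/ → tureozavoime.
Rule 2 (pre-rhotic lowering): /u/ is a high vowel immediately before /r/, so it lowers to [o]. /tureozavoime/ → toreozavoime.
Rule 3 (nasal place assimilation): no segment meets the environment; /toreozavoime/ is unchanged.
Rule 4 (final vowel raising): /e/ is a mid vowel in word-final position, so it raises to [i]. /toreozavoime/ → toreozavoimi.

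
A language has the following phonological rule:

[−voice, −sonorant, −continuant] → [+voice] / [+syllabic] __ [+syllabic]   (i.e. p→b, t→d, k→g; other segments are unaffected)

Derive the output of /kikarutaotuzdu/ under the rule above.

/k/ is a voiceless stop between vowels /i/ and /a/, so it voices to [g].
/t/ is a voiceless stop between vowels /u/ and /a/, so it voices to [d].
/t/ is a voiceless stop between vowels /o/ and /u/, so it voices to [d].
The other instance of /k/ does not occur in the required environment and remains unchanged.
Surface form: [kigarudaoduzdu].

kigarudaoduzdu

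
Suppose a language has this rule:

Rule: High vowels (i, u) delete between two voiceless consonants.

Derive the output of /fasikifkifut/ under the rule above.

faskfkft

/i/ is a high vowel flanked by voiceless consonants /s/ and /k/, so it deletes.
/i/ is a high vowel flanked by voiceless consonants /k/ and /f/, so it deletes.
/i/ is a high vowel flanked by voiceless consonants /k/ and /f/, so it deletes.
/u/ is a high vowel flanked by voiceless consonants /f/ and /t/, so it deletes.
Surface form: [faskfkft].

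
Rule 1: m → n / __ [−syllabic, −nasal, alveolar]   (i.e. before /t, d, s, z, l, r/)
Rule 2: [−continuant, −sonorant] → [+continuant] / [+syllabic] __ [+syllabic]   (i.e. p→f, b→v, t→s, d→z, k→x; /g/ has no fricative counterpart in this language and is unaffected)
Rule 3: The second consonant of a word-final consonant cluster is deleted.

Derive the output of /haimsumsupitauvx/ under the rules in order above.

Rule 1 (nasal place assimilation): /m/ precedes the alveolar consonant /s/, so it assimilates in place to [n]. /m/ precedes the alveolar consonant /s/, so it assimilates in place to [n]. /haimsumsupitauvx/ → hainsunsupitauvx.
Rule 2 (intervocalic spirantization): /p/ is a stop between vowels /u/ and /i/, so it spirantizes to the fricative [f]. /t/ is a stop between vowels /i/ and /a/, so it spirantizes to the fricative [s]. /hainsunsupitauvx/ → hainsunsufisauvx.
Rule 3 (final cluster simplification): /x/ is the second consonant of a word-final cluster /vx/, so it deletes. /hainsunsufisauvx/ → hainsunsufisauv.

hainsunsufisauv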